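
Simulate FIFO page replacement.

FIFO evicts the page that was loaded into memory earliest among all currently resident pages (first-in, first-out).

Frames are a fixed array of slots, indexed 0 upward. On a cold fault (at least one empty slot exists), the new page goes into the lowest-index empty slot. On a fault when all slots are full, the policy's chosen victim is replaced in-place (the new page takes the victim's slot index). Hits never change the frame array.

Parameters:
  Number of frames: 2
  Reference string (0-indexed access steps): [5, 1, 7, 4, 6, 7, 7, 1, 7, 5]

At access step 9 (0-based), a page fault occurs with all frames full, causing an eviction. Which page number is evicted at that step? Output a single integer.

Answer: 7

Derivation:
Step 0: ref 5 -> FAULT, frames=[5,-]
Step 1: ref 1 -> FAULT, frames=[5,1]
Step 2: ref 7 -> FAULT, evict 5, frames=[7,1]
Step 3: ref 4 -> FAULT, evict 1, frames=[7,4]
Step 4: ref 6 -> FAULT, evict 7, frames=[6,4]
Step 5: ref 7 -> FAULT, evict 4, frames=[6,7]
Step 6: ref 7 -> HIT, frames=[6,7]
Step 7: ref 1 -> FAULT, evict 6, frames=[1,7]
Step 8: ref 7 -> HIT, frames=[1,7]
Step 9: ref 5 -> FAULT, evict 7, frames=[1,5]
At step 9: evicted page 7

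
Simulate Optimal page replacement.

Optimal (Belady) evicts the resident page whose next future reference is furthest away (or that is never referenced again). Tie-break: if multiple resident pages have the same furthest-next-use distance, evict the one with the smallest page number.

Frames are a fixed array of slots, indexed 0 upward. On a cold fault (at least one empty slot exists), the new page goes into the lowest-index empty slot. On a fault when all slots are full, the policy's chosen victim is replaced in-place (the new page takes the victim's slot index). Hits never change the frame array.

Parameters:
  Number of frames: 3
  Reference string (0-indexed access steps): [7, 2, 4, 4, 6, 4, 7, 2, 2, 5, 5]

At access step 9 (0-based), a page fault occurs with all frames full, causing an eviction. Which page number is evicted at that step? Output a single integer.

Step 0: ref 7 -> FAULT, frames=[7,-,-]
Step 1: ref 2 -> FAULT, frames=[7,2,-]
Step 2: ref 4 -> FAULT, frames=[7,2,4]
Step 3: ref 4 -> HIT, frames=[7,2,4]
Step 4: ref 6 -> FAULT, evict 2, frames=[7,6,4]
Step 5: ref 4 -> HIT, frames=[7,6,4]
Step 6: ref 7 -> HIT, frames=[7,6,4]
Step 7: ref 2 -> FAULT, evict 4, frames=[7,6,2]
Step 8: ref 2 -> HIT, frames=[7,6,2]
Step 9: ref 5 -> FAULT, evict 2, frames=[7,6,5]
At step 9: evicted page 2

Answer: 2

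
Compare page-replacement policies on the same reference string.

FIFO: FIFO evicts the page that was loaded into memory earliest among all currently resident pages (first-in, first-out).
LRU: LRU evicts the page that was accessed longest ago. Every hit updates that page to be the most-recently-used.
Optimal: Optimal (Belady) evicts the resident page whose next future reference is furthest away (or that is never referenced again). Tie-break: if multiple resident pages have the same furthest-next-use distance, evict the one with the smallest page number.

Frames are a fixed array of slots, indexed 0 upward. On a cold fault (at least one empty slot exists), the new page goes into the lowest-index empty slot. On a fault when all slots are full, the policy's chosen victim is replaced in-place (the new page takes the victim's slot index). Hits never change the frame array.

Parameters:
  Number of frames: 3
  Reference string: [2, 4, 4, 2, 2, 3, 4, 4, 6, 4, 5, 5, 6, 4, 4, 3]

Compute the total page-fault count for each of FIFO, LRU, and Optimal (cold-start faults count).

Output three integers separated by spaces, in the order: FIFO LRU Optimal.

Answer: 7 6 6

Derivation:
--- FIFO ---
  step 0: ref 2 -> FAULT, frames=[2,-,-] (faults so far: 1)
  step 1: ref 4 -> FAULT, frames=[2,4,-] (faults so far: 2)
  step 2: ref 4 -> HIT, frames=[2,4,-] (faults so far: 2)
  step 3: ref 2 -> HIT, frames=[2,4,-] (faults so far: 2)
  step 4: ref 2 -> HIT, frames=[2,4,-] (faults so far: 2)
  step 5: ref 3 -> FAULT, frames=[2,4,3] (faults so far: 3)
  step 6: ref 4 -> HIT, frames=[2,4,3] (faults so far: 3)
  step 7: ref 4 -> HIT, frames=[2,4,3] (faults so far: 3)
  step 8: ref 6 -> FAULT, evict 2, frames=[6,4,3] (faults so far: 4)
  step 9: ref 4 -> HIT, frames=[6,4,3] (faults so far: 4)
  step 10: ref 5 -> FAULT, evict 4, frames=[6,5,3] (faults so far: 5)
  step 11: ref 5 -> HIT, frames=[6,5,3] (faults so far: 5)
  step 12: ref 6 -> HIT, frames=[6,5,3] (faults so far: 5)
  step 13: ref 4 -> FAULT, evict 3, frames=[6,5,4] (faults so far: 6)
  step 14: ref 4 -> HIT, frames=[6,5,4] (faults so far: 6)
  step 15: ref 3 -> FAULT, evict 6, frames=[3,5,4] (faults so far: 7)
  FIFO total faults: 7
--- LRU ---
  step 0: ref 2 -> FAULT, frames=[2,-,-] (faults so far: 1)
  step 1: ref 4 -> FAULT, frames=[2,4,-] (faults so far: 2)
  step 2: ref 4 -> HIT, frames=[2,4,-] (faults so far: 2)
  step 3: ref 2 -> HIT, frames=[2,4,-] (faults so far: 2)
  step 4: ref 2 -> HIT, frames=[2,4,-] (faults so far: 2)
  step 5: ref 3 -> FAULT, frames=[2,4,3] (faults so far: 3)
  step 6: ref 4 -> HIT, frames=[2,4,3] (faults so far: 3)
  step 7: ref 4 -> HIT, frames=[2,4,3] (faults so far: 3)
  step 8: ref 6 -> FAULT, evict 2, frames=[6,4,3] (faults so far: 4)
  step 9: ref 4 -> HIT, frames=[6,4,3] (faults so far: 4)
  step 10: ref 5 -> FAULT, evict 3, frames=[6,4,5] (faults so far: 5)
  step 11: ref 5 -> HIT, frames=[6,4,5] (faults so far: 5)
  step 12: ref 6 -> HIT, frames=[6,4,5] (faults so far: 5)
  step 13: ref 4 -> HIT, frames=[6,4,5] (faults so far: 5)
  step 14: ref 4 -> HIT, frames=[6,4,5] (faults so far: 5)
  step 15: ref 3 -> FAULT, evict 5, frames=[6,4,3] (faults so far: 6)
  LRU total faults: 6
--- Optimal ---
  step 0: ref 2 -> FAULT, frames=[2,-,-] (faults so far: 1)
  step 1: ref 4 -> FAULT, frames=[2,4,-] (faults so far: 2)
  step 2: ref 4 -> HIT, frames=[2,4,-] (faults so far: 2)
  step 3: ref 2 -> HIT, frames=[2,4,-] (faults so far: 2)
  step 4: ref 2 -> HIT, frames=[2,4,-] (faults so far: 2)
  step 5: ref 3 -> FAULT, frames=[2,4,3] (faults so far: 3)
  step 6: ref 4 -> HIT, frames=[2,4,3] (faults so far: 3)
  step 7: ref 4 -> HIT, frames=[2,4,3] (faults so far: 3)
  step 8: ref 6 -> FAULT, evict 2, frames=[6,4,3] (faults so far: 4)
  step 9: ref 4 -> HIT, frames=[6,4,3] (faults so far: 4)
  step 10: ref 5 -> FAULT, evict 3, frames=[6,4,5] (faults so far: 5)
  step 11: ref 5 -> HIT, frames=[6,4,5] (faults so far: 5)
  step 12: ref 6 -> HIT, frames=[6,4,5] (faults so far: 5)
  step 13: ref 4 -> HIT, frames=[6,4,5] (faults so far: 5)
  step 14: ref 4 -> HIT, frames=[6,4,5] (faults so far: 5)
  step 15: ref 3 -> FAULT, evict 4, frames=[6,3,5] (faults so far: 6)
  Optimal total faults: 6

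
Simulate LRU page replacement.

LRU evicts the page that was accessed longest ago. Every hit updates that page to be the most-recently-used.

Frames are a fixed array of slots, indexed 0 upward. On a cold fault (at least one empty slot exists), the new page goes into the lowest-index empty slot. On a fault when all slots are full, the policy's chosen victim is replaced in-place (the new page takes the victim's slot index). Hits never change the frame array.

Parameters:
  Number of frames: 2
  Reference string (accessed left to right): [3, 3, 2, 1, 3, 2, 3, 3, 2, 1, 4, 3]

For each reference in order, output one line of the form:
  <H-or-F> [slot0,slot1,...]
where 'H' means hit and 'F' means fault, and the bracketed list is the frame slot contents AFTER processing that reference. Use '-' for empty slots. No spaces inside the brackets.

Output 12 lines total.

F [3,-]
H [3,-]
F [3,2]
F [1,2]
F [1,3]
F [2,3]
H [2,3]
H [2,3]
H [2,3]
F [2,1]
F [4,1]
F [4,3]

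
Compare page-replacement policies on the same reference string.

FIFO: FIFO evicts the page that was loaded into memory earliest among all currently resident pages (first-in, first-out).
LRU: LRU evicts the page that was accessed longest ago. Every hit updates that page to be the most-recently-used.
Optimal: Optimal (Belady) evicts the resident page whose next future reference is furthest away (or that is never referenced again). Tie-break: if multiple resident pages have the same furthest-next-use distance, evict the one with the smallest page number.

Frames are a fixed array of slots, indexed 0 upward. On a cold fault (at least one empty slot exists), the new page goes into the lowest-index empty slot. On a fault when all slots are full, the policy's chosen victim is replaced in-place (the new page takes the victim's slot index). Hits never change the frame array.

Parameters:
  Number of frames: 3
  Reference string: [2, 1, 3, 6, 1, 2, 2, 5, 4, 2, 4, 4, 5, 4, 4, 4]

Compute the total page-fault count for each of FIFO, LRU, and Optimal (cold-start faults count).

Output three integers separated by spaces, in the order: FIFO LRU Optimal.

--- FIFO ---
  step 0: ref 2 -> FAULT, frames=[2,-,-] (faults so far: 1)
  step 1: ref 1 -> FAULT, frames=[2,1,-] (faults so far: 2)
  step 2: ref 3 -> FAULT, frames=[2,1,3] (faults so far: 3)
  step 3: ref 6 -> FAULT, evict 2, frames=[6,1,3] (faults so far: 4)
  step 4: ref 1 -> HIT, frames=[6,1,3] (faults so far: 4)
  step 5: ref 2 -> FAULT, evict 1, frames=[6,2,3] (faults so far: 5)
  step 6: ref 2 -> HIT, frames=[6,2,3] (faults so far: 5)
  step 7: ref 5 -> FAULT, evict 3, frames=[6,2,5] (faults so far: 6)
  step 8: ref 4 -> FAULT, evict 6, frames=[4,2,5] (faults so far: 7)
  step 9: ref 2 -> HIT, frames=[4,2,5] (faults so far: 7)
  step 10: ref 4 -> HIT, frames=[4,2,5] (faults so far: 7)
  step 11: ref 4 -> HIT, frames=[4,2,5] (faults so far: 7)
  step 12: ref 5 -> HIT, frames=[4,2,5] (faults so far: 7)
  step 13: ref 4 -> HIT, frames=[4,2,5] (faults so far: 7)
  step 14: ref 4 -> HIT, frames=[4,2,5] (faults so far: 7)
  step 15: ref 4 -> HIT, frames=[4,2,5] (faults so far: 7)
  FIFO total faults: 7
--- LRU ---
  step 0: ref 2 -> FAULT, frames=[2,-,-] (faults so far: 1)
  step 1: ref 1 -> FAULT, frames=[2,1,-] (faults so far: 2)
  step 2: ref 3 -> FAULT, frames=[2,1,3] (faults so far: 3)
  step 3: ref 6 -> FAULT, evict 2, frames=[6,1,3] (faults so far: 4)
  step 4: ref 1 -> HIT, frames=[6,1,3] (faults so far: 4)
  step 5: ref 2 -> FAULT, evict 3, frames=[6,1,2] (faults so far: 5)
  step 6: ref 2 -> HIT, frames=[6,1,2] (faults so far: 5)
  step 7: ref 5 -> FAULT, evict 6, frames=[5,1,2] (faults so far: 6)
  step 8: ref 4 -> FAULT, evict 1, frames=[5,4,2] (faults so far: 7)
  step 9: ref 2 -> HIT, frames=[5,4,2] (faults so far: 7)
  step 10: ref 4 -> HIT, frames=[5,4,2] (faults so far: 7)
  step 11: ref 4 -> HIT, frames=[5,4,2] (faults so far: 7)
  step 12: ref 5 -> HIT, frames=[5,4,2] (faults so far: 7)
  step 13: ref 4 -> HIT, frames=[5,4,2] (faults so far: 7)
  step 14: ref 4 -> HIT, frames=[5,4,2] (faults so far: 7)
  step 15: ref 4 -> HIT, frames=[5,4,2] (faults so far: 7)
  LRU total faults: 7
--- Optimal ---
  step 0: ref 2 -> FAULT, frames=[2,-,-] (faults so far: 1)
  step 1: ref 1 -> FAULT, frames=[2,1,-] (faults so far: 2)
  step 2: ref 3 -> FAULT, frames=[2,1,3] (faults so far: 3)
  step 3: ref 6 -> FAULT, evict 3, frames=[2,1,6] (faults so far: 4)
  step 4: ref 1 -> HIT, frames=[2,1,6] (faults so far: 4)
  step 5: ref 2 -> HIT, frames=[2,1,6] (faults so far: 4)
  step 6: ref 2 -> HIT, frames=[2,1,6] (faults so far: 4)
  step 7: ref 5 -> FAULT, evict 1, frames=[2,5,6] (faults so far: 5)
  step 8: ref 4 -> FAULT, evict 6, frames=[2,5,4] (faults so far: 6)
  step 9: ref 2 -> HIT, frames=[2,5,4] (faults so far: 6)
  step 10: ref 4 -> HIT, frames=[2,5,4] (faults so far: 6)
  step 11: ref 4 -> HIT, frames=[2,5,4] (faults so far: 6)
  step 12: ref 5 -> HIT, frames=[2,5,4] (faults so far: 6)
  step 13: ref 4 -> HIT, frames=[2,5,4] (faults so far: 6)
  step 14: ref 4 -> HIT, frames=[2,5,4] (faults so far: 6)
  step 15: ref 4 -> HIT, frames=[2,5,4] (faults so far: 6)
  Optimal total faults: 6

Answer: 7 7 6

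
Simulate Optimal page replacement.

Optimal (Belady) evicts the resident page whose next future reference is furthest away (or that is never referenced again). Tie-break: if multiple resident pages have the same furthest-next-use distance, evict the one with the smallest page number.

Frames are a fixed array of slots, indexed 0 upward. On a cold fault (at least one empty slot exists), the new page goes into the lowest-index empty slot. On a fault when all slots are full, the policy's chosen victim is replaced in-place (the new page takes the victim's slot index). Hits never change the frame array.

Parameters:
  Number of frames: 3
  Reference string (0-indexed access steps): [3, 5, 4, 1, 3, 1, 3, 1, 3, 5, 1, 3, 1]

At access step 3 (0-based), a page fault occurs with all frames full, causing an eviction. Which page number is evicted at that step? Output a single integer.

Step 0: ref 3 -> FAULT, frames=[3,-,-]
Step 1: ref 5 -> FAULT, frames=[3,5,-]
Step 2: ref 4 -> FAULT, frames=[3,5,4]
Step 3: ref 1 -> FAULT, evict 4, frames=[3,5,1]
At step 3: evicted page 4

Answer: 4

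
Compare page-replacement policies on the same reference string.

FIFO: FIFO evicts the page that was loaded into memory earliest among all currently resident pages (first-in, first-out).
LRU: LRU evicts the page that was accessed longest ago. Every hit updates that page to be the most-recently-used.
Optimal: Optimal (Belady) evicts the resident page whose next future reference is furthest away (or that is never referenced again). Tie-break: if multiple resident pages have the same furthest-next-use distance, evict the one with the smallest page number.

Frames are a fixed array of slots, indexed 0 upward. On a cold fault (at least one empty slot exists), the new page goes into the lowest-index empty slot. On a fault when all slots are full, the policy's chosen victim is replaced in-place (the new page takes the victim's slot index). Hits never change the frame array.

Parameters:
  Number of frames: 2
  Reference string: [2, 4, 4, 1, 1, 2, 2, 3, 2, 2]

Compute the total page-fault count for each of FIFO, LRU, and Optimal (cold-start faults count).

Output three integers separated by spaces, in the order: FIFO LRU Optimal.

--- FIFO ---
  step 0: ref 2 -> FAULT, frames=[2,-] (faults so far: 1)
  step 1: ref 4 -> FAULT, frames=[2,4] (faults so far: 2)
  step 2: ref 4 -> HIT, frames=[2,4] (faults so far: 2)
  step 3: ref 1 -> FAULT, evict 2, frames=[1,4] (faults so far: 3)
  step 4: ref 1 -> HIT, frames=[1,4] (faults so far: 3)
  step 5: ref 2 -> FAULT, evict 4, frames=[1,2] (faults so far: 4)
  step 6: ref 2 -> HIT, frames=[1,2] (faults so far: 4)
  step 7: ref 3 -> FAULT, evict 1, frames=[3,2] (faults so far: 5)
  step 8: ref 2 -> HIT, frames=[3,2] (faults so far: 5)
  step 9: ref 2 -> HIT, frames=[3,2] (faults so far: 5)
  FIFO total faults: 5
--- LRU ---
  step 0: ref 2 -> FAULT, frames=[2,-] (faults so far: 1)
  step 1: ref 4 -> FAULT, frames=[2,4] (faults so far: 2)
  step 2: ref 4 -> HIT, frames=[2,4] (faults so far: 2)
  step 3: ref 1 -> FAULT, evict 2, frames=[1,4] (faults so far: 3)
  step 4: ref 1 -> HIT, frames=[1,4] (faults so far: 3)
  step 5: ref 2 -> FAULT, evict 4, frames=[1,2] (faults so far: 4)
  step 6: ref 2 -> HIT, frames=[1,2] (faults so far: 4)
  step 7: ref 3 -> FAULT, evict 1, frames=[3,2] (faults so far: 5)
  step 8: ref 2 -> HIT, frames=[3,2] (faults so far: 5)
  step 9: ref 2 -> HIT, frames=[3,2] (faults so far: 5)
  LRU total faults: 5
--- Optimal ---
  step 0: ref 2 -> FAULT, frames=[2,-] (faults so far: 1)
  step 1: ref 4 -> FAULT, frames=[2,4] (faults so far: 2)
  step 2: ref 4 -> HIT, frames=[2,4] (faults so far: 2)
  step 3: ref 1 -> FAULT, evict 4, frames=[2,1] (faults so far: 3)
  step 4: ref 1 -> HIT, frames=[2,1] (faults so far: 3)
  step 5: ref 2 -> HIT, frames=[2,1] (faults so far: 3)
  step 6: ref 2 -> HIT, frames=[2,1] (faults so far: 3)
  step 7: ref 3 -> FAULT, evict 1, frames=[2,3] (faults so far: 4)
  step 8: ref 2 -> HIT, frames=[2,3] (faults so far: 4)
  step 9: ref 2 -> HIT, frames=[2,3] (faults so far: 4)
  Optimal total faults: 4

Answer: 5 5 4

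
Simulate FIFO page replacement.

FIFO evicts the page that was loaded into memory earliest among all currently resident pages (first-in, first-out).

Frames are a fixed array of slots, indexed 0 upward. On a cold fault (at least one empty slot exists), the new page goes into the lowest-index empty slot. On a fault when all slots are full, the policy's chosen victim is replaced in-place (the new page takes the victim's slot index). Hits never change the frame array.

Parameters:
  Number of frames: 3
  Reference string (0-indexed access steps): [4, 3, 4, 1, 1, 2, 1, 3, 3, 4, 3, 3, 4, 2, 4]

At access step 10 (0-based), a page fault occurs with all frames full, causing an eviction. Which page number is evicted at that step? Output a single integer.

Step 0: ref 4 -> FAULT, frames=[4,-,-]
Step 1: ref 3 -> FAULT, frames=[4,3,-]
Step 2: ref 4 -> HIT, frames=[4,3,-]
Step 3: ref 1 -> FAULT, frames=[4,3,1]
Step 4: ref 1 -> HIT, frames=[4,3,1]
Step 5: ref 2 -> FAULT, evict 4, frames=[2,3,1]
Step 6: ref 1 -> HIT, frames=[2,3,1]
Step 7: ref 3 -> HIT, frames=[2,3,1]
Step 8: ref 3 -> HIT, frames=[2,3,1]
Step 9: ref 4 -> FAULT, evict 3, frames=[2,4,1]
Step 10: ref 3 -> FAULT, evict 1, frames=[2,4,3]
At step 10: evicted page 1

Answer: 1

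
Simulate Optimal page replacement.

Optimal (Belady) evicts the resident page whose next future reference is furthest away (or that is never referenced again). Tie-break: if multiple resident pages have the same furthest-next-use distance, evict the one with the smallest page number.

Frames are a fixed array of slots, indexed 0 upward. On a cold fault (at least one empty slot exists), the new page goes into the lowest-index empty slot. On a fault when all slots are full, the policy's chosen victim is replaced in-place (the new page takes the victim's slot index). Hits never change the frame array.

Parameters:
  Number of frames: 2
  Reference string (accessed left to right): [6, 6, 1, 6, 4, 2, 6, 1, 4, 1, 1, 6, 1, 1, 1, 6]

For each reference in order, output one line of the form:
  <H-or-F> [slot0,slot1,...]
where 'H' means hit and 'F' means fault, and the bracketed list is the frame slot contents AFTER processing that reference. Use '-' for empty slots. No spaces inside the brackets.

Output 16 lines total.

F [6,-]
H [6,-]
F [6,1]
H [6,1]
F [6,4]
F [6,2]
H [6,2]
F [6,1]
F [4,1]
H [4,1]
H [4,1]
F [6,1]
H [6,1]
H [6,1]
H [6,1]
H [6,1]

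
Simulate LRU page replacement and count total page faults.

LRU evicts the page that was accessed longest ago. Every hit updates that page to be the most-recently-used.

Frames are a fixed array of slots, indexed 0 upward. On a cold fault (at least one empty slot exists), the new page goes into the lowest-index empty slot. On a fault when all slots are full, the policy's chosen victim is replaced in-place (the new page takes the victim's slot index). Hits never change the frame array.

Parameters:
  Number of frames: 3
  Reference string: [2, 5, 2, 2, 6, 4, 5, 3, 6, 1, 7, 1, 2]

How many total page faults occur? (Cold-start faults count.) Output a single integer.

Answer: 10

Derivation:
Step 0: ref 2 → FAULT, frames=[2,-,-]
Step 1: ref 5 → FAULT, frames=[2,5,-]
Step 2: ref 2 → HIT, frames=[2,5,-]
Step 3: ref 2 → HIT, frames=[2,5,-]
Step 4: ref 6 → FAULT, frames=[2,5,6]
Step 5: ref 4 → FAULT (evict 5), frames=[2,4,6]
Step 6: ref 5 → FAULT (evict 2), frames=[5,4,6]
Step 7: ref 3 → FAULT (evict 6), frames=[5,4,3]
Step 8: ref 6 → FAULT (evict 4), frames=[5,6,3]
Step 9: ref 1 → FAULT (evict 5), frames=[1,6,3]
Step 10: ref 7 → FAULT (evict 3), frames=[1,6,7]
Step 11: ref 1 → HIT, frames=[1,6,7]
Step 12: ref 2 → FAULT (evict 6), frames=[1,2,7]
Total faults: 10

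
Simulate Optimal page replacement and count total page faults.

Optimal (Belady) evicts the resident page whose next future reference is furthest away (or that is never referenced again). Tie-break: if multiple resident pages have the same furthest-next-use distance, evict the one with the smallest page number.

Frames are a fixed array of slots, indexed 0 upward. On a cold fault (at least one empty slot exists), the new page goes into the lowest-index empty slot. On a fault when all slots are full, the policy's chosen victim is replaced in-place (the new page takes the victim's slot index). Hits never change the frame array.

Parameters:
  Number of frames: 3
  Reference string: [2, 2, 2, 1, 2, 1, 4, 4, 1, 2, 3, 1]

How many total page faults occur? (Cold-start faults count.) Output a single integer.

Step 0: ref 2 → FAULT, frames=[2,-,-]
Step 1: ref 2 → HIT, frames=[2,-,-]
Step 2: ref 2 → HIT, frames=[2,-,-]
Step 3: ref 1 → FAULT, frames=[2,1,-]
Step 4: ref 2 → HIT, frames=[2,1,-]
Step 5: ref 1 → HIT, frames=[2,1,-]
Step 6: ref 4 → FAULT, frames=[2,1,4]
Step 7: ref 4 → HIT, frames=[2,1,4]
Step 8: ref 1 → HIT, frames=[2,1,4]
Step 9: ref 2 → HIT, frames=[2,1,4]
Step 10: ref 3 → FAULT (evict 2), frames=[3,1,4]
Step 11: ref 1 → HIT, frames=[3,1,4]
Total faults: 4

Answer: 4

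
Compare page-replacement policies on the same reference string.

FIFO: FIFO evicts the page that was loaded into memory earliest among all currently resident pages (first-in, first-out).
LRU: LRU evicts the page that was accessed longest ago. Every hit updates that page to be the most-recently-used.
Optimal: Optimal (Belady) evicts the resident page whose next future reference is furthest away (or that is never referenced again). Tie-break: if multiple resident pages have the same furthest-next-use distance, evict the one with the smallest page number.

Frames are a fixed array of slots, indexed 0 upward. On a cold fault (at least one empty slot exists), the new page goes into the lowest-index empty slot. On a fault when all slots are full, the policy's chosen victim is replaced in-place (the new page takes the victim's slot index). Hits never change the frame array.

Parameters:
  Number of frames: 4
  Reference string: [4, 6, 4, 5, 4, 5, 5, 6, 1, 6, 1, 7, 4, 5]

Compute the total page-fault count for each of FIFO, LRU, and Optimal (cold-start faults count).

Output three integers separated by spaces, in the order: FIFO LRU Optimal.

Answer: 6 7 5

Derivation:
--- FIFO ---
  step 0: ref 4 -> FAULT, frames=[4,-,-,-] (faults so far: 1)
  step 1: ref 6 -> FAULT, frames=[4,6,-,-] (faults so far: 2)
  step 2: ref 4 -> HIT, frames=[4,6,-,-] (faults so far: 2)
  step 3: ref 5 -> FAULT, frames=[4,6,5,-] (faults so far: 3)
  step 4: ref 4 -> HIT, frames=[4,6,5,-] (faults so far: 3)
  step 5: ref 5 -> HIT, frames=[4,6,5,-] (faults so far: 3)
  step 6: ref 5 -> HIT, frames=[4,6,5,-] (faults so far: 3)
  step 7: ref 6 -> HIT, frames=[4,6,5,-] (faults so far: 3)
  step 8: ref 1 -> FAULT, frames=[4,6,5,1] (faults so far: 4)
  step 9: ref 6 -> HIT, frames=[4,6,5,1] (faults so far: 4)
  step 10: ref 1 -> HIT, frames=[4,6,5,1] (faults so far: 4)
  step 11: ref 7 -> FAULT, evict 4, frames=[7,6,5,1] (faults so far: 5)
  step 12: ref 4 -> FAULT, evict 6, frames=[7,4,5,1] (faults so far: 6)
  step 13: ref 5 -> HIT, frames=[7,4,5,1] (faults so far: 6)
  FIFO total faults: 6
--- LRU ---
  step 0: ref 4 -> FAULT, frames=[4,-,-,-] (faults so far: 1)
  step 1: ref 6 -> FAULT, frames=[4,6,-,-] (faults so far: 2)
  step 2: ref 4 -> HIT, frames=[4,6,-,-] (faults so far: 2)
  step 3: ref 5 -> FAULT, frames=[4,6,5,-] (faults so far: 3)
  step 4: ref 4 -> HIT, frames=[4,6,5,-] (faults so far: 3)
  step 5: ref 5 -> HIT, frames=[4,6,5,-] (faults so far: 3)
  step 6: ref 5 -> HIT, frames=[4,6,5,-] (faults so far: 3)
  step 7: ref 6 -> HIT, frames=[4,6,5,-] (faults so far: 3)
  step 8: ref 1 -> FAULT, frames=[4,6,5,1] (faults so far: 4)
  step 9: ref 6 -> HIT, frames=[4,6,5,1] (faults so far: 4)
  step 10: ref 1 -> HIT, frames=[4,6,5,1] (faults so far: 4)
  step 11: ref 7 -> FAULT, evict 4, frames=[7,6,5,1] (faults so far: 5)
  step 12: ref 4 -> FAULT, evict 5, frames=[7,6,4,1] (faults so far: 6)
  step 13: ref 5 -> FAULT, evict 6, frames=[7,5,4,1] (faults so far: 7)
  LRU total faults: 7
--- Optimal ---
  step 0: ref 4 -> FAULT, frames=[4,-,-,-] (faults so far: 1)
  step 1: ref 6 -> FAULT, frames=[4,6,-,-] (faults so far: 2)
  step 2: ref 4 -> HIT, frames=[4,6,-,-] (faults so far: 2)
  step 3: ref 5 -> FAULT, frames=[4,6,5,-] (faults so far: 3)
  step 4: ref 4 -> HIT, frames=[4,6,5,-] (faults so far: 3)
  step 5: ref 5 -> HIT, frames=[4,6,5,-] (faults so far: 3)
  step 6: ref 5 -> HIT, frames=[4,6,5,-] (faults so far: 3)
  step 7: ref 6 -> HIT, frames=[4,6,5,-] (faults so far: 3)
  step 8: ref 1 -> FAULT, frames=[4,6,5,1] (faults so far: 4)
  step 9: ref 6 -> HIT, frames=[4,6,5,1] (faults so far: 4)
  step 10: ref 1 -> HIT, frames=[4,6,5,1] (faults so far: 4)
  step 11: ref 7 -> FAULT, evict 1, frames=[4,6,5,7] (faults so far: 5)
  step 12: ref 4 -> HIT, frames=[4,6,5,7] (faults so far: 5)
  step 13: ref 5 -> HIT, frames=[4,6,5,7] (faults so far: 5)
  Optimal total faults: 5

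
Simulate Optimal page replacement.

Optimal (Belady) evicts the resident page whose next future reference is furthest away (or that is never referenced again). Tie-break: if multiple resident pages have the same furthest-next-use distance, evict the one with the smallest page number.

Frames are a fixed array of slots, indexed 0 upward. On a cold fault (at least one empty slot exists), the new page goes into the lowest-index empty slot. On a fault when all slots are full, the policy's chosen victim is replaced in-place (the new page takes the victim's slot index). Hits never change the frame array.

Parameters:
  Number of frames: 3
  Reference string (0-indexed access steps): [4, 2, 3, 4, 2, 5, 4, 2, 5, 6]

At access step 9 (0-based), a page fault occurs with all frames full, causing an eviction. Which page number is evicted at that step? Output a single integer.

Step 0: ref 4 -> FAULT, frames=[4,-,-]
Step 1: ref 2 -> FAULT, frames=[4,2,-]
Step 2: ref 3 -> FAULT, frames=[4,2,3]
Step 3: ref 4 -> HIT, frames=[4,2,3]
Step 4: ref 2 -> HIT, frames=[4,2,3]
Step 5: ref 5 -> FAULT, evict 3, frames=[4,2,5]
Step 6: ref 4 -> HIT, frames=[4,2,5]
Step 7: ref 2 -> HIT, frames=[4,2,5]
Step 8: ref 5 -> HIT, frames=[4,2,5]
Step 9: ref 6 -> FAULT, evict 2, frames=[4,6,5]
At step 9: evicted page 2

Answer: 2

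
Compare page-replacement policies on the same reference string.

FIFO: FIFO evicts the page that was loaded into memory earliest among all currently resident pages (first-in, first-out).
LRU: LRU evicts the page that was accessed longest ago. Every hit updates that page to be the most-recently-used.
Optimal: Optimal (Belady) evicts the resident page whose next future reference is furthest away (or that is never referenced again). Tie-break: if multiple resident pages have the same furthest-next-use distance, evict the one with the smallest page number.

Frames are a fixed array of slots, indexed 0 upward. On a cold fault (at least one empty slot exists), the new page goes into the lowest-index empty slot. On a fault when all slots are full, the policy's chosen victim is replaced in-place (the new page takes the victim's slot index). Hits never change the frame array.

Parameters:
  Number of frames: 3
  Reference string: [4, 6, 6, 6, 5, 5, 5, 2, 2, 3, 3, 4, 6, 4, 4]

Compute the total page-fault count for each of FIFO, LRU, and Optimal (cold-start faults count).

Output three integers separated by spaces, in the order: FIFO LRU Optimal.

--- FIFO ---
  step 0: ref 4 -> FAULT, frames=[4,-,-] (faults so far: 1)
  step 1: ref 6 -> FAULT, frames=[4,6,-] (faults so far: 2)
  step 2: ref 6 -> HIT, frames=[4,6,-] (faults so far: 2)
  step 3: ref 6 -> HIT, frames=[4,6,-] (faults so far: 2)
  step 4: ref 5 -> FAULT, frames=[4,6,5] (faults so far: 3)
  step 5: ref 5 -> HIT, frames=[4,6,5] (faults so far: 3)
  step 6: ref 5 -> HIT, frames=[4,6,5] (faults so far: 3)
  step 7: ref 2 -> FAULT, evict 4, frames=[2,6,5] (faults so far: 4)
  step 8: ref 2 -> HIT, frames=[2,6,5] (faults so far: 4)
  step 9: ref 3 -> FAULT, evict 6, frames=[2,3,5] (faults so far: 5)
  step 10: ref 3 -> HIT, frames=[2,3,5] (faults so far: 5)
  step 11: ref 4 -> FAULT, evict 5, frames=[2,3,4] (faults so far: 6)
  step 12: ref 6 -> FAULT, evict 2, frames=[6,3,4] (faults so far: 7)
  step 13: ref 4 -> HIT, frames=[6,3,4] (faults so far: 7)
  step 14: ref 4 -> HIT, frames=[6,3,4] (faults so far: 7)
  FIFO total faults: 7
--- LRU ---
  step 0: ref 4 -> FAULT, frames=[4,-,-] (faults so far: 1)
  step 1: ref 6 -> FAULT, frames=[4,6,-] (faults so far: 2)
  step 2: ref 6 -> HIT, frames=[4,6,-] (faults so far: 2)
  step 3: ref 6 -> HIT, frames=[4,6,-] (faults so far: 2)
  step 4: ref 5 -> FAULT, frames=[4,6,5] (faults so far: 3)
  step 5: ref 5 -> HIT, frames=[4,6,5] (faults so far: 3)
  step 6: ref 5 -> HIT, frames=[4,6,5] (faults so far: 3)
  step 7: ref 2 -> FAULT, evict 4, frames=[2,6,5] (faults so far: 4)
  step 8: ref 2 -> HIT, frames=[2,6,5] (faults so far: 4)
  step 9: ref 3 -> FAULT, evict 6, frames=[2,3,5] (faults so far: 5)
  step 10: ref 3 -> HIT, frames=[2,3,5] (faults so far: 5)
  step 11: ref 4 -> FAULT, evict 5, frames=[2,3,4] (faults so far: 6)
  step 12: ref 6 -> FAULT, evict 2, frames=[6,3,4] (faults so far: 7)
  step 13: ref 4 -> HIT, frames=[6,3,4] (faults so far: 7)
  step 14: ref 4 -> HIT, frames=[6,3,4] (faults so far: 7)
  LRU total faults: 7
--- Optimal ---
  step 0: ref 4 -> FAULT, frames=[4,-,-] (faults so far: 1)
  step 1: ref 6 -> FAULT, frames=[4,6,-] (faults so far: 2)
  step 2: ref 6 -> HIT, frames=[4,6,-] (faults so far: 2)
  step 3: ref 6 -> HIT, frames=[4,6,-] (faults so far: 2)
  step 4: ref 5 -> FAULT, frames=[4,6,5] (faults so far: 3)
  step 5: ref 5 -> HIT, frames=[4,6,5] (faults so far: 3)
  step 6: ref 5 -> HIT, frames=[4,6,5] (faults so far: 3)
  step 7: ref 2 -> FAULT, evict 5, frames=[4,6,2] (faults so far: 4)
  step 8: ref 2 -> HIT, frames=[4,6,2] (faults so far: 4)
  step 9: ref 3 -> FAULT, evict 2, frames=[4,6,3] (faults so far: 5)
  step 10: ref 3 -> HIT, frames=[4,6,3] (faults so far: 5)
  step 11: ref 4 -> HIT, frames=[4,6,3] (faults so far: 5)
  step 12: ref 6 -> HIT, frames=[4,6,3] (faults so far: 5)
  step 13: ref 4 -> HIT, frames=[4,6,3] (faults so far: 5)
  step 14: ref 4 -> HIT, frames=[4,6,3] (faults so far: 5)
  Optimal total faults: 5

Answer: 7 7 5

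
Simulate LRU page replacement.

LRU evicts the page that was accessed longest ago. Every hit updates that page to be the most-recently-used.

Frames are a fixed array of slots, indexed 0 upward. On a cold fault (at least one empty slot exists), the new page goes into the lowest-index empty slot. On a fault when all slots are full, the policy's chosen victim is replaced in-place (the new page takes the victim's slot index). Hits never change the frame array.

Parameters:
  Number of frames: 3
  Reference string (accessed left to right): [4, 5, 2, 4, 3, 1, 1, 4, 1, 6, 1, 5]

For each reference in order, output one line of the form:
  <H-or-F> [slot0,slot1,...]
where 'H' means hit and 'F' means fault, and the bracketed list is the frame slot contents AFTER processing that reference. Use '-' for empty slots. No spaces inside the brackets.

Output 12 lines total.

F [4,-,-]
F [4,5,-]
F [4,5,2]
H [4,5,2]
F [4,3,2]
F [4,3,1]
H [4,3,1]
H [4,3,1]
H [4,3,1]
F [4,6,1]
H [4,6,1]
F [5,6,1]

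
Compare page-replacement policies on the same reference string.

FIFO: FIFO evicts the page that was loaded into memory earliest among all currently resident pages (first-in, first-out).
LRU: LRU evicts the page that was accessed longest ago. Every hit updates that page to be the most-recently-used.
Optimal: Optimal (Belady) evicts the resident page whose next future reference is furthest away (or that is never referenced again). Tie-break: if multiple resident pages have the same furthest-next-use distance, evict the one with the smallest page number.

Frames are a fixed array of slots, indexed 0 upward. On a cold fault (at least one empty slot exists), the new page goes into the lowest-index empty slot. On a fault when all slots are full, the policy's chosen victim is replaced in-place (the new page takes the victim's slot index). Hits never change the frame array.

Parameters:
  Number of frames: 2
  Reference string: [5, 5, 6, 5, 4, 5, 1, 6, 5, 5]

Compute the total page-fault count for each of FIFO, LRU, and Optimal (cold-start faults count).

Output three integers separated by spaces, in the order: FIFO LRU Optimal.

Answer: 7 6 5

Derivation:
--- FIFO ---
  step 0: ref 5 -> FAULT, frames=[5,-] (faults so far: 1)
  step 1: ref 5 -> HIT, frames=[5,-] (faults so far: 1)
  step 2: ref 6 -> FAULT, frames=[5,6] (faults so far: 2)
  step 3: ref 5 -> HIT, frames=[5,6] (faults so far: 2)
  step 4: ref 4 -> FAULT, evict 5, frames=[4,6] (faults so far: 3)
  step 5: ref 5 -> FAULT, evict 6, frames=[4,5] (faults so far: 4)
  step 6: ref 1 -> FAULT, evict 4, frames=[1,5] (faults so far: 5)
  step 7: ref 6 -> FAULT, evict 5, frames=[1,6] (faults so far: 6)
  step 8: ref 5 -> FAULT, evict 1, frames=[5,6] (faults so far: 7)
  step 9: ref 5 -> HIT, frames=[5,6] (faults so far: 7)
  FIFO total faults: 7
--- LRU ---
  step 0: ref 5 -> FAULT, frames=[5,-] (faults so far: 1)
  step 1: ref 5 -> HIT, frames=[5,-] (faults so far: 1)
  step 2: ref 6 -> FAULT, frames=[5,6] (faults so far: 2)
  step 3: ref 5 -> HIT, frames=[5,6] (faults so far: 2)
  step 4: ref 4 -> FAULT, evict 6, frames=[5,4] (faults so far: 3)
  step 5: ref 5 -> HIT, frames=[5,4] (faults so far: 3)
  step 6: ref 1 -> FAULT, evict 4, frames=[5,1] (faults so far: 4)
  step 7: ref 6 -> FAULT, evict 5, frames=[6,1] (faults so far: 5)
  step 8: ref 5 -> FAULT, evict 1, frames=[6,5] (faults so far: 6)
  step 9: ref 5 -> HIT, frames=[6,5] (faults so far: 6)
  LRU total faults: 6
--- Optimal ---
  step 0: ref 5 -> FAULT, frames=[5,-] (faults so far: 1)
  step 1: ref 5 -> HIT, frames=[5,-] (faults so far: 1)
  step 2: ref 6 -> FAULT, frames=[5,6] (faults so far: 2)
  step 3: ref 5 -> HIT, frames=[5,6] (faults so far: 2)
  step 4: ref 4 -> FAULT, evict 6, frames=[5,4] (faults so far: 3)
  step 5: ref 5 -> HIT, frames=[5,4] (faults so far: 3)
  step 6: ref 1 -> FAULT, evict 4, frames=[5,1] (faults so far: 4)
  step 7: ref 6 -> FAULT, evict 1, frames=[5,6] (faults so far: 5)
  step 8: ref 5 -> HIT, frames=[5,6] (faults so far: 5)
  step 9: ref 5 -> HIT, frames=[5,6] (faults so far: 5)
  Optimal total faults: 5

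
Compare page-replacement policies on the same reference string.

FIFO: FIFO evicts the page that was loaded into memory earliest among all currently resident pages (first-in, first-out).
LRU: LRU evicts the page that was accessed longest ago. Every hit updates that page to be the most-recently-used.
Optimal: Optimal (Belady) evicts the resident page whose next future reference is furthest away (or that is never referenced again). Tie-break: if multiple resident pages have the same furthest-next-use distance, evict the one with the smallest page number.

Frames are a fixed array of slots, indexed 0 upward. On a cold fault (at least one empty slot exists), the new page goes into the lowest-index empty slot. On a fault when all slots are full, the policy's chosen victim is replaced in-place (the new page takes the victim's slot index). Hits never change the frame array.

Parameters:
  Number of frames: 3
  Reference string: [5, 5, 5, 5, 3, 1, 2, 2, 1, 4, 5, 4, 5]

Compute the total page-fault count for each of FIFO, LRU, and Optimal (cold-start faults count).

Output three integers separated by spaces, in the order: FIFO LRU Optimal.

Answer: 6 6 5

Derivation:
--- FIFO ---
  step 0: ref 5 -> FAULT, frames=[5,-,-] (faults so far: 1)
  step 1: ref 5 -> HIT, frames=[5,-,-] (faults so far: 1)
  step 2: ref 5 -> HIT, frames=[5,-,-] (faults so far: 1)
  step 3: ref 5 -> HIT, frames=[5,-,-] (faults so far: 1)
  step 4: ref 3 -> FAULT, frames=[5,3,-] (faults so far: 2)
  step 5: ref 1 -> FAULT, frames=[5,3,1] (faults so far: 3)
  step 6: ref 2 -> FAULT, evict 5, frames=[2,3,1] (faults so far: 4)
  step 7: ref 2 -> HIT, frames=[2,3,1] (faults so far: 4)
  step 8: ref 1 -> HIT, frames=[2,3,1] (faults so far: 4)
  step 9: ref 4 -> FAULT, evict 3, frames=[2,4,1] (faults so far: 5)
  step 10: ref 5 -> FAULT, evict 1, frames=[2,4,5] (faults so far: 6)
  step 11: ref 4 -> HIT, frames=[2,4,5] (faults so far: 6)
  step 12: ref 5 -> HIT, frames=[2,4,5] (faults so far: 6)
  FIFO total faults: 6
--- LRU ---
  step 0: ref 5 -> FAULT, frames=[5,-,-] (faults so far: 1)
  step 1: ref 5 -> HIT, frames=[5,-,-] (faults so far: 1)
  step 2: ref 5 -> HIT, frames=[5,-,-] (faults so far: 1)
  step 3: ref 5 -> HIT, frames=[5,-,-] (faults so far: 1)
  step 4: ref 3 -> FAULT, frames=[5,3,-] (faults so far: 2)
  step 5: ref 1 -> FAULT, frames=[5,3,1] (faults so far: 3)
  step 6: ref 2 -> FAULT, evict 5, frames=[2,3,1] (faults so far: 4)
  step 7: ref 2 -> HIT, frames=[2,3,1] (faults so far: 4)
  step 8: ref 1 -> HIT, frames=[2,3,1] (faults so far: 4)
  step 9: ref 4 -> FAULT, evict 3, frames=[2,4,1] (faults so far: 5)
  step 10: ref 5 -> FAULT, evict 2, frames=[5,4,1] (faults so far: 6)
  step 11: ref 4 -> HIT, frames=[5,4,1] (faults so far: 6)
  step 12: ref 5 -> HIT, frames=[5,4,1] (faults so far: 6)
  LRU total faults: 6
--- Optimal ---
  step 0: ref 5 -> FAULT, frames=[5,-,-] (faults so far: 1)
  step 1: ref 5 -> HIT, frames=[5,-,-] (faults so far: 1)
  step 2: ref 5 -> HIT, frames=[5,-,-] (faults so far: 1)
  step 3: ref 5 -> HIT, frames=[5,-,-] (faults so far: 1)
  step 4: ref 3 -> FAULT, frames=[5,3,-] (faults so far: 2)
  step 5: ref 1 -> FAULT, frames=[5,3,1] (faults so far: 3)
  step 6: ref 2 -> FAULT, evict 3, frames=[5,2,1] (faults so far: 4)
  step 7: ref 2 -> HIT, frames=[5,2,1] (faults so far: 4)
  step 8: ref 1 -> HIT, frames=[5,2,1] (faults so far: 4)
  step 9: ref 4 -> FAULT, evict 1, frames=[5,2,4] (faults so far: 5)
  step 10: ref 5 -> HIT, frames=[5,2,4] (faults so far: 5)
  step 11: ref 4 -> HIT, frames=[5,2,4] (faults so far: 5)
  step 12: ref 5 -> HIT, frames=[5,2,4] (faults so far: 5)
  Optimal total faults: 5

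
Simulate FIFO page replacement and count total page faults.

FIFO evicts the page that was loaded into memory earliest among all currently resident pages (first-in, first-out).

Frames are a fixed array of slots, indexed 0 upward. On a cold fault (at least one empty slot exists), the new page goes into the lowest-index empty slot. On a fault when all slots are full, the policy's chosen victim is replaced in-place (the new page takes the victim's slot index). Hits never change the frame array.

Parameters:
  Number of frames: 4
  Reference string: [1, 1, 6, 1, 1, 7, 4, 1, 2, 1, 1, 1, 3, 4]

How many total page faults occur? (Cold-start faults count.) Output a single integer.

Step 0: ref 1 → FAULT, frames=[1,-,-,-]
Step 1: ref 1 → HIT, frames=[1,-,-,-]
Step 2: ref 6 → FAULT, frames=[1,6,-,-]
Step 3: ref 1 → HIT, frames=[1,6,-,-]
Step 4: ref 1 → HIT, frames=[1,6,-,-]
Step 5: ref 7 → FAULT, frames=[1,6,7,-]
Step 6: ref 4 → FAULT, frames=[1,6,7,4]
Step 7: ref 1 → HIT, frames=[1,6,7,4]
Step 8: ref 2 → FAULT (evict 1), frames=[2,6,7,4]
Step 9: ref 1 → FAULT (evict 6), frames=[2,1,7,4]
Step 10: ref 1 → HIT, frames=[2,1,7,4]
Step 11: ref 1 → HIT, frames=[2,1,7,4]
Step 12: ref 3 → FAULT (evict 7), frames=[2,1,3,4]
Step 13: ref 4 → HIT, frames=[2,1,3,4]
Total faults: 7

Answer: 7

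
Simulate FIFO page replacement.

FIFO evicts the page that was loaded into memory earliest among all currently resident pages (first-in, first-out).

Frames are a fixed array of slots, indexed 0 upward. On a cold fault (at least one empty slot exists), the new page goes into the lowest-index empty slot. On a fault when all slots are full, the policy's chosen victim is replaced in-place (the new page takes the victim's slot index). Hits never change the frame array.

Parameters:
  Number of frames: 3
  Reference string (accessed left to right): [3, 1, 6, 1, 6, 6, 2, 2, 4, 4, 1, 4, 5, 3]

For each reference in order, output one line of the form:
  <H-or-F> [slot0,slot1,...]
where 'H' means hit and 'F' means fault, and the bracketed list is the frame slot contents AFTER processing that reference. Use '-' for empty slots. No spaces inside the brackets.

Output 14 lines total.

F [3,-,-]
F [3,1,-]
F [3,1,6]
H [3,1,6]
H [3,1,6]
H [3,1,6]
F [2,1,6]
H [2,1,6]
F [2,4,6]
H [2,4,6]
F [2,4,1]
H [2,4,1]
F [5,4,1]
F [5,3,1]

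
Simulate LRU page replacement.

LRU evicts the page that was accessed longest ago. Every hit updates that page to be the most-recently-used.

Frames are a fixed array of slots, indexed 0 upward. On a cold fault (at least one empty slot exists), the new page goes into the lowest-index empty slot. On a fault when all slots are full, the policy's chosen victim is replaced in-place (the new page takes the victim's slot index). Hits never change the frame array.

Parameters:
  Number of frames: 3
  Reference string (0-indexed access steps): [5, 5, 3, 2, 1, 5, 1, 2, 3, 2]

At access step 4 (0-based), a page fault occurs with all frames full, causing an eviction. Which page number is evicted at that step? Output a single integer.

Step 0: ref 5 -> FAULT, frames=[5,-,-]
Step 1: ref 5 -> HIT, frames=[5,-,-]
Step 2: ref 3 -> FAULT, frames=[5,3,-]
Step 3: ref 2 -> FAULT, frames=[5,3,2]
Step 4: ref 1 -> FAULT, evict 5, frames=[1,3,2]
At step 4: evicted page 5

Answer: 5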